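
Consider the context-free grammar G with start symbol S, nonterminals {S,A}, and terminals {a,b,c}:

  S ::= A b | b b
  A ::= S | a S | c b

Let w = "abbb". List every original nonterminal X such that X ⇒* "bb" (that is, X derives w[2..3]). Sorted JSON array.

Convert to CNF:
  S -> A T0 | T0 T0
  A -> A T0 | T0 T0 | T1 S | T2 T0
  T0 -> b
  T1 -> a
  T2 -> c

CYK table (by increasing span) (cells [i..j] with 2 ≤ i ≤ j ≤ 3 only):
  [2..2]={T0}  "b"  orig:{}
  [3..3]={T0}  "b"  orig:{}
  [2..3]={A,S}  "bb"

Original NTs in T[2,3] deriving "bb": ["A", "S"]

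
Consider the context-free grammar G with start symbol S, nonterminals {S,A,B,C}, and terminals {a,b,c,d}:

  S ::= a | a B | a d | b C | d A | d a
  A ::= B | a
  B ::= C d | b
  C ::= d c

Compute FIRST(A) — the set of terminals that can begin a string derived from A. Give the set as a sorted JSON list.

FIRST sets, iterate to fixpoint:
round 1:
  A via A→a: +{a}
  B via B→b: +{b}
  C via C→d c: +{d}
  S via S→a: +{a}
  S via S→b C: +{b}
  S via S→d A: +{d}
  S: {a,b,d}  A: {a}  B: {b}  C: {d}
round 2:
  A via A→B: +{b}
  B via B→C d: +{d}
  S: {a,b,d}  A: {a,b}  B: {b,d}  C: {d}
round 3:
  A via A→B: +{d}
  S: {a,b,d}  A: {a,b,d}  B: {b,d}  C: {d}
round 4: done
  S: {a,b,d}  A: {a,b,d}  B: {b,d}  C: {d}

FIRST(A) = ["a", "b", "d"]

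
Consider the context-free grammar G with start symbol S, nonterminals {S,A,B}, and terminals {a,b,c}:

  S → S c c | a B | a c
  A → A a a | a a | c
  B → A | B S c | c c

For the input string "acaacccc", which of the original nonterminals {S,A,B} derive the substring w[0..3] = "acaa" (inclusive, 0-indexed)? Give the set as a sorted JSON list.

Convert to CNF:
  S -> S X5 | T0 B | T0 T1
  A -> A X2 | T0 T0 | c
  B -> A X3 | B X4 | T0 T0 | T1 T1 | c
  T0 -> a
  T1 -> c
  X2 -> T0 T0
  X3 -> T0 T0
  X4 -> S T1
  X5 -> T1 T1

Fill CYK table bottom-up — only the sub-triangle for w[0..3]:
  T[0,0] 'a' = {T0}  orig:{}
  T[1,1] 'c' = {A,B,T1}  orig:{A,B}
  T[2,2] 'a' = {T0}  orig:{}
  T[3,3] 'a' = {T0}  orig:{}
  T[0,1] 'ac' = {S}
  T[1,2] 'ca' = ∅
  T[2,3] 'aa' = {A,B,X2,X3}  orig:{A,B}
  T[0,2] 'aca' = ∅
  T[1,3] 'caa' = {A,B}
  T[0,3] 'acaa' = {S}

Original NTs in T[0,3] deriving "acaa": ["S"]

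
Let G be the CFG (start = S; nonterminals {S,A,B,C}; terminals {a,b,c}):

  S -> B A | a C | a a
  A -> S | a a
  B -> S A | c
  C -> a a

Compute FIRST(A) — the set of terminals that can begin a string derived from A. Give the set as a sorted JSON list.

FIRST sets, iterate to fixpoint:
pass 1:
  A via A→a a: +{a}
  B via B→c: +{c}
  C via C→a a: +{a}
  S via S→B A: +{c}
  S via S→a C: +{a}
  S: {a,c}  A: {a}  B: {c}  C: {a}
pass 2:
  A via A→S: +{c}
  B via B→S A: +{a}
  S: {a,c}  A: {a,c}  B: {a,c}  C: {a}
pass 3: done
  S: {a,c}  A: {a,c}  B: {a,c}  C: {a}

FIRST(A) = ["a", "c"]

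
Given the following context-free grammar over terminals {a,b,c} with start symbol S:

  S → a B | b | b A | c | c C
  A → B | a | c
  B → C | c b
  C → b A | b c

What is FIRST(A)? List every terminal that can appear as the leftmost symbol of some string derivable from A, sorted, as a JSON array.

FIRST sets, iterate to fixpoint:
[1]
  A via A→a: +{a}
  A via A→c: +{c}
  B via B→c b: +{c}
  C via C→b A: +{b}
  S via S→a B: +{a}
  S via S→b: +{b}
  S via S→c: +{c}
  FIRST(S)={a,b,c}  FIRST(A)={a,c}  FIRST(B)={c}  FIRST(C)={b}
[2]
  B via B→C: +{b}
  FIRST(S)={a,b,c}  FIRST(A)={a,c}  FIRST(B)={b,c}  FIRST(C)={b}
[3]
  A via A→B: +{b}
  FIRST(S)={a,b,c}  FIRST(A)={a,b,c}  FIRST(B)={b,c}  FIRST(C)={b}
[4] done
  FIRST(S)={a,b,c}  FIRST(A)={a,b,c}  FIRST(B)={b,c}  FIRST(C)={b}

FIRST(A) = ["a", "b", "c"]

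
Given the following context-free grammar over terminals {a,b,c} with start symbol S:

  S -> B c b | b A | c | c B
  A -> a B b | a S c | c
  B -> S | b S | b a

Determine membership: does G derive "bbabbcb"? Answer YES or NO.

Convert to CNF:
  S -> B X6 | T1 A | T2 B | c
  A -> T0 X3 | T0 X4 | c
  B -> B X5 | T1 A | T1 S | T1 T0 | T2 B | c
  T0 -> a
  T1 -> b
  T2 -> c
  X3 -> B T1
  X4 -> S T2
  X5 -> T2 T1
  X6 -> T2 T1

CYK table (by increasing span):
  T[0,0] 'b' = {T1}  orig:{}
  T[1,1] 'b' = {T1}  orig:{}
  T[2,2] 'a' = {T0}  orig:{}
  T[3,3] 'b' = {T1}  orig:{}
  T[4,4] 'b' = {T1}  orig:{}
  T[5,5] 'c' = {A,B,S,T2}  orig:{A,B,S}
  T[6,6] 'b' = {T1}  orig:{}
  T[0,1] 'bb' = ∅
  T[1,2] 'ba' = {B}
  T[2,3] 'ab' = ∅
  T[3,4] 'bb' = ∅
  T[4,5] 'bc' = {B,S}
  T[5,6] 'cb' = {X3,X5,X6}  orig:{}
  T[0,2] 'bba' = ∅
  T[1,3] 'bab' = {X3}  orig:{}
  T[2,4] 'abb' = ∅
  T[3,5] 'bbc' = {B}
  T[4,6] 'bcb' = {X3}  orig:{}
  T[0,3] 'bbab' = ∅
  T[1,4] 'babb' = ∅
  T[2,5] 'abbc' = ∅
  T[3,6] 'bbcb' = {X3}  orig:{}
  T[0,4] 'bbabb' = ∅
  T[1,5] 'babbc' = ∅
  T[2,6] 'abbcb' = {A}
  T[0,5] 'bbabbc' = ∅
  T[1,6] 'babbcb' = {B,S}
  T[0,6] 'bbabbcb' = {B}

S ∉ T[0,6] ⇒ NO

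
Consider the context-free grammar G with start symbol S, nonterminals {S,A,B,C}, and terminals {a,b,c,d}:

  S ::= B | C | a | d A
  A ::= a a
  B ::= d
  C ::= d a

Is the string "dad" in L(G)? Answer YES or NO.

Convert to CNF:
  S -> T1 A | T1 T0 | a | d
  A -> T0 T0
  B -> d
  C -> T1 T0
  T0 -> a
  T1 -> d

CYK fill:
  T[0,0] 'd' = {B,S,T1}  orig:{B,S}
  T[1,1] 'a' = {S,T0}  orig:{S}
  T[2,2] 'd' = {B,S,T1}  orig:{B,S}
  T[0,1] 'da' = {C,S}
  T[1,2] 'ad' = ∅
  T[0,2] 'dad' = ∅

S ∉ T[0,2] ⇒ NO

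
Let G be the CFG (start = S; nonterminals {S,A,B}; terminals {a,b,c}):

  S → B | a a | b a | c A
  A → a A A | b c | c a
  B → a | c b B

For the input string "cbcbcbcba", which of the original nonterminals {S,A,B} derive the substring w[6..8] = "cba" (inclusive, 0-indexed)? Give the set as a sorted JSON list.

CNF form of G:
  S -> T0 T0 | T1 T0 | T2 A | T2 X5 | a
  A -> T0 X3 | T1 T2 | T2 T0
  B -> T2 X4 | a
  T0 -> a
  T1 -> b
  T2 -> c
  X3 -> A A
  X4 -> T1 B
  X5 -> T1 B

CYK table (by increasing span), restricted to cells inside w[6..8]:
  cell(6,6) c: {T2}  orig:{}
  cell(7,7) b: {T1}  orig:{}
  cell(8,8) a: {B,S,T0}  orig:{B,S}
  cell(6,7) cb: ∅
  cell(7,8) ba: {S,X4,X5}  orig:{S}
  cell(6,8) cba: {B,S}

Original NTs in T[6,8] deriving "cba": ["B", "S"]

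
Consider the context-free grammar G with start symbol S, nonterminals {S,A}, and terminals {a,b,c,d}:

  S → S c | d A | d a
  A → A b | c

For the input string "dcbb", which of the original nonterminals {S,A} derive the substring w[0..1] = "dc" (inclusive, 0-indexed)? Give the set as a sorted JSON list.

Convert to CNF:
  S -> S T1 | T2 A | T2 T3
  A -> A T0 | c
  T0 -> b
  T1 -> c
  T2 -> d
  T3 -> a

CYK fill (cells [i..j] with 0 ≤ i ≤ j ≤ 1 only):
  cell(0,0) d: {T2}  orig:{}
  cell(1,1) c: {A,T1}  orig:{A}
  cell(0,1) dc: {S}

Original NTs in T[0,1] deriving "dc": ["S"]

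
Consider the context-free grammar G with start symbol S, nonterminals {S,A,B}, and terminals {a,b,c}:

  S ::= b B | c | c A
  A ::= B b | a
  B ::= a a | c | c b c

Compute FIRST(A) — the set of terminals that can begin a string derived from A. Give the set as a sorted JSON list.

Compute FIRST by fixpoint:
round 1:
  A via A→a: +{a}
  B via B→a a: +{a}
  B via B→c: +{c}
  S via S→b B: +{b}
  S via S→c: +{c}
  S: {b,c}  A: {a}  B: {a,c}
round 2:
  A via A→B b: +{c}
  S: {b,c}  A: {a,c}  B: {a,c}
round 3: (stable)
  S: {b,c}  A: {a,c}  B: {a,c}

FIRST(A) = ["a", "c"]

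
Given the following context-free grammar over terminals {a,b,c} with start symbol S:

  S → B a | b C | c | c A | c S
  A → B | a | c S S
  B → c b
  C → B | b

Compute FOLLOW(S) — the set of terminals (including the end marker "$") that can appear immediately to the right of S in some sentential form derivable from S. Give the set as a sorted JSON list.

FIRST iteration:
iter 1:
  A via A→a: +{a}
  A via A→c S S: +{c}
  B via B→c b: +{c}
  C via C→B: +{c}
  C via C→b: +{b}
  S via S→B a: +{c}
  S via S→b C: +{b}
  S: {b,c}  A: {a,c}  B: {c}  C: {b,c}
iter 2: (stable)
  S: {b,c}  A: {a,c}  B: {c}  C: {b,c}

FOLLOW iteration:
FOLLOW(S) := {$}
iter 1:
  A→c S S: FOLLOW(S) ⊇ FIRST(S) = {b,c}; new: +{b,c}
  S→B a: FOLLOW(B) ⊇ FIRST(a) = {a}; new: +{a}
  S→b C: FOLLOW(C) ⊇ FOLLOW(S) ⊇ {$,b,c}; new: +{$,b,c}
  S→c A: FOLLOW(A) ⊇ FOLLOW(S) ⊇ {$,b,c}; new: +{$,b,c}
  S: {$,b,c}  A: {$,b,c}  B: {a}  C: {$,b,c}
iter 2:
  A→B: FOLLOW(B) ⊇ FOLLOW(A) ⊇ {$,b,c}; new: +{$,b,c}
  S: {$,b,c}  A: {$,b,c}  B: {$,a,b,c}  C: {$,b,c}
iter 3: done
  S: {$,b,c}  A: {$,b,c}  B: {$,a,b,c}  C: {$,b,c}

FOLLOW(S) = ["$", "b", "c"]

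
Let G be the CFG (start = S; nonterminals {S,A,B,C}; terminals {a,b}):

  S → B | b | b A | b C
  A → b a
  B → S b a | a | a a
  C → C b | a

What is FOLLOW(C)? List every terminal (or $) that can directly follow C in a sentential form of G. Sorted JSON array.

FIRST iteration:
round 1:
  A via A→b a: +{b}
  B via B→a: +{a}
  C via C→a: +{a}
  S via S→B: +{a}
  S via S→b: +{b}
  S: {a,b}  A: {b}  B: {a}  C: {a}
round 2:
  B via B→S b a: +{b}
  S: {a,b}  A: {b}  B: {a,b}  C: {a}
round 3: (stable)
  S: {a,b}  A: {b}  B: {a,b}  C: {a}

Compute FOLLOW by fixpoint:
initialize: $ ∈ FOLLOW(S)
pass 1:
  B→S b a: FOLLOW(S) ⊇ FIRST(b) = {b}; new: +{b}
  C→C b: FOLLOW(C) ⊇ FIRST(b) = {b}; new: +{b}
  S→B: FOLLOW(B) ⊇ FOLLOW(S) ⊇ {$,b}; new: +{$,b}
  S→b A: FOLLOW(A) ⊇ FOLLOW(S) ⊇ {$,b}; new: +{$,b}
  S→b C: FOLLOW(C) ⊇ FOLLOW(S) ⊇ {$,b}; new: +{$}
  FOLLOW[S]={$,b}  FOLLOW[A]={$,b}  FOLLOW[B]={$,b}  FOLLOW[C]={$,b}
pass 2: — fixpoint
  FOLLOW[S]={$,b}  FOLLOW[A]={$,b}  FOLLOW[B]={$,b}  FOLLOW[C]={$,b}

FOLLOW(C) = ["$", "b"]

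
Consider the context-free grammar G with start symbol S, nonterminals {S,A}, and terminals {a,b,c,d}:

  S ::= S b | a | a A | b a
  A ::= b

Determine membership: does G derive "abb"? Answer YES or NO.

CNF form of G:
  S -> S T0 | T0 T1 | T1 A | a
  A -> b
  T0 -> b
  T1 -> a

CYK fill:
  T[0,0] 'a' = {S,T1}  orig:{S}
  T[1,1] 'b' = {A,T0}  orig:{A}
  T[2,2] 'b' = {A,T0}  orig:{A}
  T[0,1] 'ab' = {S}
  T[1,2] 'bb' = ∅
  T[0,2] 'abb' = {S}

S ∈ T[0,2] ⇒ YES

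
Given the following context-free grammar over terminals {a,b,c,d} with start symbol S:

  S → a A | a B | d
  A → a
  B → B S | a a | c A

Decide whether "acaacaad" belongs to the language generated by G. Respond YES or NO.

Convert to CNF:
  S -> T0 A | T0 B | d
  A -> a
  B -> B S | T0 T0 | T1 A
  T0 -> a
  T1 -> c

Fill CYK table bottom-up:
  [0..0]={A,T0}  "a"  orig:{A}
  [1..1]={T1}  "c"  orig:{}
  [2..2]={A,T0}  "a"  orig:{A}
  [3..3]={A,T0}  "a"  orig:{A}
  [4..4]={T1}  "c"  orig:{}
  [5..5]={A,T0}  "a"  orig:{A}
  [6..6]={A,T0}  "a"  orig:{A}
  [7..7]={S}  "d"
  [0..1]=∅  "ac"
  [1..2]={B}  "ca"
  [2..3]={B,S}  "aa"
  [3..4]=∅  "ac"
  [4..5]={B}  "ca"
  [5..6]={B,S}  "aa"
  [6..7]=∅  "ad"
  [0..2]={S}  "aca"
  [1..3]=∅  "caa"
  [2..4]=∅  "aac"
  [3..5]={S}  "aca"
  [4..6]=∅  "caa"
  [5..7]={B}  "aad"
  [0..3]=∅  "acaa"
  [1..4]=∅  "caac"
  [2..5]=∅  "aaca"
  [3..6]=∅  "acaa"
  [4..7]=∅  "caad"
  [0..4]=∅  "acaac"
  [1..5]={B}  "caaca"
  [2..6]=∅  "aacaa"
  [3..7]=∅  "acaad"
  [0..5]={S}  "acaaca"
  [1..6]=∅  "caacaa"
  [2..7]=∅  "aacaad"
  [0..6]=∅  "acaacaa"
  [1..7]=∅  "caacaad"
  [0..7]=∅  "acaacaad"

S ∉ T[0,7] ⇒ NO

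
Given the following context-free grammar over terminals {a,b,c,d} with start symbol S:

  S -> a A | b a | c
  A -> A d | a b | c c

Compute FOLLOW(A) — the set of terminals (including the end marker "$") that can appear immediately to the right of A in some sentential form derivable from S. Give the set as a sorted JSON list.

Compute FIRST by fixpoint:
iter 1:
  A via A→a b: +{a}
  A via A→c c: +{c}
  S via S→a A: +{a}
  S via S→b a: +{b}
  S via S→c: +{c}
  FIRST[S]={a,b,c}  FIRST[A]={a,c}
iter 2: (stable)
  FIRST[S]={a,b,c}  FIRST[A]={a,c}

Compute FOLLOW by fixpoint:
seed FOLLOW(S) with $
round 1:
  A→A d: FOLLOW(A) ⊇ FIRST(d) = {d}; new: +{d}
  S→a A: FOLLOW(A) ⊇ FOLLOW(S) ⊇ {$}; new: +{$}
  FOLLOW[S]={$}  FOLLOW[A]={$,d}
round 2: — fixpoint
  FOLLOW[S]={$}  FOLLOW[A]={$,d}

FOLLOW(A) = ["$", "d"]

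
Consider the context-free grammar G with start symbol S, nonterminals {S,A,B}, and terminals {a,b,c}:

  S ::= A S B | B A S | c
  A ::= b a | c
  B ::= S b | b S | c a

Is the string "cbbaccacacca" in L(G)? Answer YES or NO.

Convert to CNF:
  S -> A X3 | B X4 | c
  A -> T0 T1 | c
  B -> S T0 | T0 S | T2 T1
  T0 -> b
  T1 -> a
  T2 -> c
  X3 -> S B
  X4 -> A S

CYK table (by increasing span):
  T[0,0] 'c' = {A,S,T2}  orig:{A,S}
  T[1,1] 'b' = {T0}  orig:{}
  T[2,2] 'b' = {T0}  orig:{}
  T[3,3] 'a' = {T1}  orig:{}
  T[4,4] 'c' = {A,S,T2}  orig:{A,S}
  T[5,5] 'c' = {A,S,T2}  orig:{A,S}
  T[6,6] 'a' = {T1}  orig:{}
  T[7,7] 'c' = {A,S,T2}  orig:{A,S}
  T[8,8] 'a' = {T1}  orig:{}
  T[9,9] 'c' = {A,S,T2}  orig:{A,S}
  T[10,10] 'c' = {A,S,T2}  orig:{A,S}
  T[11,11] 'a' = {T1}  orig:{}
  T[0,1] 'cb' = {B}
  T[1,2] 'bb' = ∅
  T[2,3] 'ba' = {A}
  T[3,4] 'ac' = ∅
  T[4,5] 'cc' = {X4}  orig:{}
  T[5,6] 'ca' = {B}
  T[6,7] 'ac' = ∅
  T[7,8] 'ca' = {B}
  T[8,9] 'ac' = ∅
  T[9,10] 'cc' = {X4}  orig:{}
  T[10,11] 'ca' = {B}
  T[0,2] 'cbb' = ∅
  T[1,3] 'bba' = ∅
  T[2,4] 'bac' = {X4}  orig:{}
  T[3,5] 'acc' = ∅
  T[4,6] 'cca' = {X3}  orig:{}
  T[5,7] 'cac' = ∅
  T[6,8] 'aca' = ∅
  T[7,9] 'cac' = ∅
  T[8,10] 'acc' = ∅
  T[9,11] 'cca' = {X3}  orig:{}
  T[0,3] 'cbba' = ∅
  T[1,4] 'bbac' = ∅
  T[2,5] 'bacc' = ∅
  T[3,6] 'acca' = ∅
  T[4,7] 'ccac' = ∅
  T[5,8] 'caca' = ∅
  T[6,9] 'acac' = ∅
  T[7,10] 'cacc' = {S}
  T[8,11] 'acca' = ∅
  T[0,4] 'cbbac' = {S}
  T[1,5] 'bbacc' = ∅
  T[2,6] 'bacca' = {S}
  T[3,7] 'accac' = ∅
  T[4,8] 'ccaca' = ∅
  T[5,9] 'cacac' = ∅
  T[6,10] 'acacc' = ∅
  T[7,11] 'cacca' = ∅
  T[0,5] 'cbbacc' = ∅
  T[1,6] 'bbacca' = {B}
  T[2,7] 'baccac' = ∅
  T[3,8] 'accaca' = ∅
  T[4,9] 'ccacac' = ∅
  T[5,10] 'cacacc' = ∅
  T[6,11] 'acacca' = ∅
  T[0,6] 'cbbacca' = {X3}  orig:{}
  T[1,7] 'bbaccac' = ∅
  T[2,8] 'baccaca' = {X3}  orig:{}
  T[3,9] 'accacac' = ∅
  T[4,10] 'ccacacc' = ∅
  T[5,11] 'cacacca' = ∅
  T[0,7] 'cbbaccac' = ∅
  T[1,8] 'bbaccaca' = ∅
  T[2,9] 'baccacac' = ∅
  T[3,10] 'accacacc' = ∅
  T[4,11] 'ccacacca' = ∅
  T[0,8] 'cbbaccaca' = ∅
  T[1,9] 'bbaccacac' = ∅
  T[2,10] 'baccacacc' = ∅
  T[3,11] 'accacacca' = ∅
  T[0,9] 'cbbaccacac' = ∅
  T[1,10] 'bbaccacacc' = ∅
  T[2,11] 'baccacacca' = ∅
  T[0,10] 'cbbaccacacc' = ∅
  T[1,11] 'bbaccacacca' = ∅
  T[0,11] 'cbbaccacacca' = ∅

S ∉ T[0,11] ⇒ NO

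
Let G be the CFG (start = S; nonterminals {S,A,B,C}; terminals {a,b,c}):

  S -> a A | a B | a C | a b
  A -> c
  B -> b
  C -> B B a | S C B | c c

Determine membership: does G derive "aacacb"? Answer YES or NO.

Convert to CNF:
  S -> T0 A | T0 B | T0 C | T0 T2
  A -> c
  B -> b
  C -> B X3 | S X4 | T1 T1
  T0 -> a
  T1 -> c
  T2 -> b
  X3 -> B T0
  X4 -> C B

CYK fill:
  [0..0]={T0}  "a"  orig:{}
  [1..1]={T0}  "a"  orig:{}
  [2..2]={A,T1}  "c"  orig:{A}
  [3..3]={T0}  "a"  orig:{}
  [4..4]={A,T1}  "c"  orig:{A}
  [5..5]={B,T2}  "b"  orig:{B}
  [0..1]=∅  "aa"
  [1..2]={S}  "ac"
  [2..3]=∅  "ca"
  [3..4]={S}  "ac"
  [4..5]=∅  "cb"
  [0..2]=∅  "aac"
  [1..3]=∅  "aca"
  [2..4]=∅  "cac"
  [3..5]=∅  "acb"
  [0..3]=∅  "aaca"
  [1..4]=∅  "acac"
  [2..5]=∅  "cacb"
  [0..4]=∅  "aacac"
  [1..5]=∅  "acacb"
  [0..5]=∅  "aacacb"

S ∉ T[0,5] ⇒ NO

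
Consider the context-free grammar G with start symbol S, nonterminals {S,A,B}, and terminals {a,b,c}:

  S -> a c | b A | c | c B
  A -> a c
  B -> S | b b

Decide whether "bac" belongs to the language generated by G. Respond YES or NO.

CNF form of G:
  S -> T0 T1 | T1 B | T2 A | c
  A -> T0 T1
  B -> T0 T1 | T1 B | T2 A | T2 T2 | c
  T0 -> a
  T1 -> c
  T2 -> b

Fill CYK table bottom-up:
  T[0,0] 'b' = {T2}  orig:{}
  T[1,1] 'a' = {T0}  orig:{}
  T[2,2] 'c' = {B,S,T1}  orig:{B,S}
  T[0,1] 'ba' = ∅
  T[1,2] 'ac' = {A,B,S}
  T[0,2] 'bac' = {B,S}

S ∈ T[0,2] ⇒ YES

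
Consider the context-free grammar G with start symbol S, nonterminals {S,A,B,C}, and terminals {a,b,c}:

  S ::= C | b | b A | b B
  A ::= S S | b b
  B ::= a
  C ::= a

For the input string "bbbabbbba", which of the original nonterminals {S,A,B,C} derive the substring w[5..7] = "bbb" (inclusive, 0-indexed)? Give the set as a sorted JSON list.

CNF form of G:
  S -> T0 A | T0 B | a | b
  A -> S S | T0 T0
  B -> a
  C -> a
  T0 -> b

CYK table (by increasing span) — only the sub-triangle for w[5..7]:
  cell(5,5) b: {S,T0}  orig:{S}
  cell(6,6) b: {S,T0}  orig:{S}
  cell(7,7) b: {S,T0}  orig:{S}
  cell(5,6) bb: {A}
  cell(6,7) bb: {A}
  cell(5,7) bbb: {S}

Original NTs in T[5,7] deriving "bbb": ["S"]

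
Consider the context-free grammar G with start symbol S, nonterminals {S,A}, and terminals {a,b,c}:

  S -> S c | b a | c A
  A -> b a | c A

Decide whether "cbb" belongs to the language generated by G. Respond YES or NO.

Convert to CNF:
  S -> S T2 | T0 T1 | T2 A
  A -> T0 T1 | T2 A
  T0 -> b
  T1 -> a
  T2 -> c

CYK fill:
  [0..0]={T2}  "c"  orig:{}
  [1..1]={T0}  "b"  orig:{}
  [2..2]={T0}  "b"  orig:{}
  [0..1]=∅  "cb"
  [1..2]=∅  "bb"
  [0..2]=∅  "cbb"

S ∉ T[0,2] ⇒ NO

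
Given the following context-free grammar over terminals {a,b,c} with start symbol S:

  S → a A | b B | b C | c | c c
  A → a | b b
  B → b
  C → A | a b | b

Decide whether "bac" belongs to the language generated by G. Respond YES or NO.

Convert to CNF:
  S -> T0 B | T0 C | T1 A | T2 T2 | c
  A -> T0 T0 | a
  B -> b
  C -> T0 T0 | T1 T0 | a | b
  T0 -> b
  T1 -> a
  T2 -> c

CYK fill:
  T[0,0] 'b' = {B,C,T0}  orig:{B,C}
  T[1,1] 'a' = {A,C,T1}  orig:{A,C}
  T[2,2] 'c' = {S,T2}  orig:{S}
  T[0,1] 'ba' = {S}
  T[1,2] 'ac' = ∅
  T[0,2] 'bac' = ∅

S ∉ T[0,2] ⇒ NO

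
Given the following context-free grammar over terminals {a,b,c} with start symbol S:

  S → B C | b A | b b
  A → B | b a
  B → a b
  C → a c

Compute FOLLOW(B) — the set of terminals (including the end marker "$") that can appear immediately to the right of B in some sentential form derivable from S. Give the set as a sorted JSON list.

Compute FIRST by fixpoint:
pass 1:
  A via A→b a: +{b}
  B via B→a b: +{a}
  C via C→a c: +{a}
  S via S→B C: +{a}
  S via S→b A: +{b}
  FIRST[S]={a,b}  FIRST[A]={b}  FIRST[B]={a}  FIRST[C]={a}
pass 2:
  A via A→B: +{a}
  FIRST[S]={a,b}  FIRST[A]={a,b}  FIRST[B]={a}  FIRST[C]={a}
pass 3: done
  FIRST[S]={a,b}  FIRST[A]={a,b}  FIRST[B]={a}  FIRST[C]={a}

FOLLOW iteration:
FOLLOW(S) := {$}
iter 1:
  S→B C: FOLLOW(B) ⊇ FIRST(C) = {a}; new: +{a}
  S→B C: FOLLOW(C) ⊇ FOLLOW(S) ⊇ {$}; new: +{$}
  S→b A: FOLLOW(A) ⊇ FOLLOW(S) ⊇ {$}; new: +{$}
  FOLLOW[S]={$}  FOLLOW[A]={$}  FOLLOW[B]={a}  FOLLOW[C]={$}
iter 2:
  A→B: FOLLOW(B) ⊇ FOLLOW(A) ⊇ {$}; new: +{$}
  FOLLOW[S]={$}  FOLLOW[A]={$}  FOLLOW[B]={$,a}  FOLLOW[C]={$}
iter 3: (no change)
  FOLLOW[S]={$}  FOLLOW[A]={$}  FOLLOW[B]={$,a}  FOLLOW[C]={$}

FOLLOW(B) = ["$", "a"]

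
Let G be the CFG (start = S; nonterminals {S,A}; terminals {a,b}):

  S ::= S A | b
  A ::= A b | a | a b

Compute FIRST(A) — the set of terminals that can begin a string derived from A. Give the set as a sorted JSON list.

Compute FIRST by fixpoint:
pass 1:
  A via A→a: +{a}
  S via S→b: +{b}
  FIRST[S]={b}  FIRST[A]={a}
pass 2: (stable)
  FIRST[S]={b}  FIRST[A]={a}

FIRST(A) = ["a"]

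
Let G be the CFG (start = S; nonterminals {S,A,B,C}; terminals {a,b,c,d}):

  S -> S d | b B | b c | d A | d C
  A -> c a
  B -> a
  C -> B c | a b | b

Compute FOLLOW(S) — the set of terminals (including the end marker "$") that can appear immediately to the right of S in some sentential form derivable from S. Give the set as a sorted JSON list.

FIRST sets, iterate to fixpoint:
pass 1:
  A via A→c a: +{c}
  B via B→a: +{a}
  C via C→B c: +{a}
  C via C→b: +{b}
  S via S→b B: +{b}
  S via S→d A: +{d}
  FIRST[S]={b,d}  FIRST[A]={c}  FIRST[B]={a}  FIRST[C]={a,b}
pass 2: (stable)
  FIRST[S]={b,d}  FIRST[A]={c}  FIRST[B]={a}  FIRST[C]={a,b}

FOLLOW iteration:
FOLLOW(S) := {$}
[1]
  C→B c: FOLLOW(B) ⊇ FIRST(c) = {c}; new: +{c}
  S→S d: FOLLOW(S) ⊇ FIRST(d) = {d}; new: +{d}
  S→b B: FOLLOW(B) ⊇ FOLLOW(S) ⊇ {$,d}; new: +{$,d}
  S→d A: FOLLOW(A) ⊇ FOLLOW(S) ⊇ {$,d}; new: +{$,d}
  S→d C: FOLLOW(C) ⊇ FOLLOW(S) ⊇ {$,d}; new: +{$,d}
  S: {$,d}  A: {$,d}  B: {$,c,d}  C: {$,d}
[2] (no change)
  S: {$,d}  A: {$,d}  B: {$,c,d}  C: {$,d}

FOLLOW(S) = ["$", "d"]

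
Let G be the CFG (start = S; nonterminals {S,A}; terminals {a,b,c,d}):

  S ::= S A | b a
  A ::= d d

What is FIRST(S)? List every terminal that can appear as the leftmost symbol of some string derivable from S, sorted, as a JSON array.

FIRST sets, iterate to fixpoint:
round 1:
  A via A→d d: +{d}
  S via S→b a: +{b}
  S: {b}  A: {d}
round 2: — fixpoint
  S: {b}  A: {d}

FIRST(S) = ["b"]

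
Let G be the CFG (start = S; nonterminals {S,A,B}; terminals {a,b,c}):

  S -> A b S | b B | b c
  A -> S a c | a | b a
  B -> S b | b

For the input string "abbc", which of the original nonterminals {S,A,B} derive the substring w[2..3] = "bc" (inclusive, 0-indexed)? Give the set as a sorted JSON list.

Convert to CNF:
  S -> A X4 | T2 B | T2 T1
  A -> S X3 | T2 T0 | a
  B -> S T2 | b
  T0 -> a
  T1 -> c
  T2 -> b
  X3 -> T0 T1
  X4 -> T2 S

CYK table (by increasing span) — only the sub-triangle for w[2..3]:
  cell(2,2) b: {B,T2}  orig:{B}
  cell(3,3) c: {T1}  orig:{}
  cell(2,3) bc: {S}

Original NTs in T[2,3] deriving "bc": ["S"]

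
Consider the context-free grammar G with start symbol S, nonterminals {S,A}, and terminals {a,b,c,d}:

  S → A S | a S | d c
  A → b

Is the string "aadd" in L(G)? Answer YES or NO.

Convert to CNF:
  S -> A S | T0 S | T1 T2
  A -> b
  T0 -> a
  T1 -> d
  T2 -> c

Fill CYK table bottom-up:
  [0..0]={T0}  "a"  orig:{}
  [1..1]={T0}  "a"  orig:{}
  [2..2]={T1}  "d"  orig:{}
  [3..3]={T1}  "d"  orig:{}
  [0..1]=∅  "aa"
  [1..2]=∅  "ad"
  [2..3]=∅  "dd"
  [0..2]=∅  "aad"
  [1..3]=∅  "add"
  [0..3]=∅  "aadd"

S ∉ T[0,3] ⇒ NO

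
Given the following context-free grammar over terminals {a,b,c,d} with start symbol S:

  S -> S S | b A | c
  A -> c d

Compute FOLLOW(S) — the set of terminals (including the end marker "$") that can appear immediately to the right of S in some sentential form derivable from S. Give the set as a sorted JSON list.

FIRST sets, iterate to fixpoint:
pass 1:
  A via A→c d: +{c}
  S via S→b A: +{b}
  S via S→c: +{c}
  S: {b,c}  A: {c}
pass 2: (stable)
  S: {b,c}  A: {c}

FOLLOW sets:
FOLLOW(S) := {$}
iter 1:
  S→S S: FOLLOW(S) ⊇ FIRST(S) = {b,c}; new: +{b,c}
  S→b A: FOLLOW(A) ⊇ FOLLOW(S) ⊇ {$,b,c}; new: +{$,b,c}
  FOLLOW(S)={$,b,c}  FOLLOW(A)={$,b,c}
iter 2: (no change)
  FOLLOW(S)={$,b,c}  FOLLOW(A)={$,b,c}

FOLLOW(S) = ["$", "b", "c"]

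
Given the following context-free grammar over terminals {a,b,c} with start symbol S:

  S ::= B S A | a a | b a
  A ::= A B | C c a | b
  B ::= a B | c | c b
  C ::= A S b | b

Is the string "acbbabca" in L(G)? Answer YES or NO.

Convert to CNF:
  S -> B X5 | T1 T1 | T2 T1
  A -> A B | C X3 | b
  B -> T0 T2 | T1 B | c
  C -> A X4 | b
  T0 -> c
  T1 -> a
  T2 -> b
  X3 -> T0 T1
  X4 -> S T2
  X5 -> S A

CYK fill:
  [0..0]={T1}  "a"  orig:{}
  [1..1]={B,T0}  "c"  orig:{B}
  [2..2]={A,C,T2}  "b"  orig:{A,C}
  [3..3]={A,C,T2}  "b"  orig:{A,C}
  [4..4]={T1}  "a"  orig:{}
  [5..5]={A,C,T2}  "b"  orig:{A,C}
  [6..6]={B,T0}  "c"  orig:{B}
  [7..7]={T1}  "a"  orig:{}
  [0..1]={B}  "ac"
  [1..2]={B}  "cb"
  [2..3]=∅  "bb"
  [3..4]={S}  "ba"
  [4..5]=∅  "ab"
  [5..6]={A}  "bc"
  [6..7]={X3}  "ca"  orig:{}
  [0..2]={B}  "acb"
  [1..3]=∅  "cbb"
  [2..4]=∅  "bba"
  [3..5]={X4,X5}  "bab"  orig:{}
  [4..6]=∅  "abc"
  [5..7]={A}  "bca"
  [0..3]=∅  "acbb"
  [1..4]=∅  "cbba"
  [2..5]={C}  "bbab"
  [3..6]={X5}  "babc"  orig:{}
  [4..7]=∅  "abca"
  [0..4]=∅  "acbba"
  [1..5]={S}  "cbbab"
  [2..6]=∅  "bbabc"
  [3..7]={X5}  "babca"  orig:{}
  [0..5]={S}  "acbbab"
  [1..6]={S}  "cbbabc"
  [2..7]={A}  "bbabca"
  [0..6]={S}  "acbbabc"
  [1..7]={S}  "cbbabca"
  [0..7]={S}  "acbbabca"

S ∈ T[0,7] ⇒ YES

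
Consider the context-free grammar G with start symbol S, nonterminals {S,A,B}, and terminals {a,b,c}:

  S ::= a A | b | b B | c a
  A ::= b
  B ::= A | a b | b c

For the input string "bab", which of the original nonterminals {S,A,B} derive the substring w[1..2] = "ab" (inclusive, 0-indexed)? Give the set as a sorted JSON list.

Convert to CNF:
  S -> T0 A | T1 B | T2 T0 | b
  A -> b
  B -> T0 T1 | T1 T2 | b
  T0 -> a
  T1 -> b
  T2 -> c

Fill CYK table bottom-up (cells [i..j] with 1 ≤ i ≤ j ≤ 2 only):
  T[1,1] 'a' = {T0}  orig:{}
  T[2,2] 'b' = {A,B,S,T1}  orig:{A,B,S}
  T[1,2] 'ab' = {B,S}

Original NTs in T[1,2] deriving "ab": ["B", "S"]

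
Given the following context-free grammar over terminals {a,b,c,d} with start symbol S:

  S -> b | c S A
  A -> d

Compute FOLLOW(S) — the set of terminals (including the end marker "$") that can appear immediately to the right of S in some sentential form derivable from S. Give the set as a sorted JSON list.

FIRST iteration:
[1]
  A via A→d: +{d}
  S via S→b: +{b}
  S via S→c S A: +{c}
  FIRST[S]={b,c}  FIRST[A]={d}
[2] (stable)
  FIRST[S]={b,c}  FIRST[A]={d}

Compute FOLLOW by fixpoint:
FOLLOW(S) := {$}
round 1:
  S→c S A: FOLLOW(S) ⊇ FIRST(A) = {d}; new: +{d}
  S→c S A: FOLLOW(A) ⊇ FOLLOW(S) ⊇ {$,d}; new: +{$,d}
  FOLLOW(S)={$,d}  FOLLOW(A)={$,d}
round 2: (no change)
  FOLLOW(S)={$,d}  FOLLOW(A)={$,d}

FOLLOW(S) = ["$", "d"]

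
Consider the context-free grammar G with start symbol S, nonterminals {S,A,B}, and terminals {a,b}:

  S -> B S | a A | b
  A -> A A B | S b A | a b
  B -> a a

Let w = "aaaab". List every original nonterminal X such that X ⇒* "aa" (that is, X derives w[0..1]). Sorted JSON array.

Convert to CNF:
  S -> B S | T1 A | b
  A -> A X2 | S X3 | T1 T0
  B -> T1 T1
  T0 -> b
  T1 -> a
  X2 -> A B
  X3 -> T0 A

CYK fill (cells [i..j] with 0 ≤ i ≤ j ≤ 1 only):
  T[0,0] 'a' = {T1}  orig:{}
  T[1,1] 'a' = {T1}  orig:{}
  T[0,1] 'aa' = {B}

Original NTs in T[0,1] deriving "aa": ["B"]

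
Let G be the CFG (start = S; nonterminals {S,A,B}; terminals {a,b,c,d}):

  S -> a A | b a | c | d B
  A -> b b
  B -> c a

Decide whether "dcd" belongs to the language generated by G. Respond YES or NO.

Convert to CNF:
  S -> T0 T2 | T2 A | T3 B | c
  A -> T0 T0
  B -> T1 T2
  T0 -> b
  T1 -> c
  T2 -> a
  T3 -> d

Fill CYK table bottom-up:
  T[0,0] 'd' = {T3}  orig:{}
  T[1,1] 'c' = {S,T1}  orig:{S}
  T[2,2] 'd' = {T3}  orig:{}
  T[0,1] 'dc' = ∅
  T[1,2] 'cd' = ∅
  T[0,2] 'dcd' = ∅

S ∉ T[0,2] ⇒ NO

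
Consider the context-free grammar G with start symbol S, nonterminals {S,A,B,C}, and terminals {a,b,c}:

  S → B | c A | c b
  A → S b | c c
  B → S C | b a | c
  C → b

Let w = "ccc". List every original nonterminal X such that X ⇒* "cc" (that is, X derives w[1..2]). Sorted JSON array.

Convert to CNF:
  S -> S C | T0 T2 | T1 A | T1 T0 | c
  A -> S T0 | T1 T1
  B -> S C | T0 T2 | c
  C -> b
  T0 -> b
  T1 -> c
  T2 -> a

Fill CYK table bottom-up, restricted to cells inside w[1..2]:
  [1..1]={B,S,T1}  "c"  orig:{B,S}
  [2..2]={B,S,T1}  "c"  orig:{B,S}
  [1..2]={A}  "cc"

Original NTs in T[1,2] deriving "cc": ["A"]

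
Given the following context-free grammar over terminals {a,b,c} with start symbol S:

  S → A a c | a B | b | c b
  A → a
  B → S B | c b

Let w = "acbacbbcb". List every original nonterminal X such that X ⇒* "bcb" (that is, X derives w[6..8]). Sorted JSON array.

CNF form of G:
  S -> A X3 | T0 T1 | T2 B | b
  A -> a
  B -> S B | T0 T1
  T0 -> c
  T1 -> b
  T2 -> a
  X3 -> T2 T0

CYK table (by increasing span) — only the sub-triangle for w[6..8]:
  cell(6,6) b: {S,T1}  orig:{S}
  cell(7,7) c: {T0}  orig:{}
  cell(8,8) b: {S,T1}  orig:{S}
  cell(6,7) bc: ∅
  cell(7,8) cb: {B,S}
  cell(6,8) bcb: {B}

Original NTs in T[6,8] deriving "bcb": ["B"]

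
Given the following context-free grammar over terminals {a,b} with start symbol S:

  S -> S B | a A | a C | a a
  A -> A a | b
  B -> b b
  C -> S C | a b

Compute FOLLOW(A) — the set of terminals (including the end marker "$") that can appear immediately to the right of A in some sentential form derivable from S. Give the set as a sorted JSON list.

FIRST sets, iterate to fixpoint:
pass 1:
  A via A→b: +{b}
  B via B→b b: +{b}
  C via C→a b: +{a}
  S via S→a A: +{a}
  FIRST[S]={a}  FIRST[A]={b}  FIRST[B]={b}  FIRST[C]={a}
pass 2: done
  FIRST[S]={a}  FIRST[A]={b}  FIRST[B]={b}  FIRST[C]={a}

Compute FOLLOW by fixpoint:
seed FOLLOW(S) with $
pass 1:
  A→A a: FOLLOW(A) ⊇ FIRST(a) = {a}; new: +{a}
  C→S C: FOLLOW(S) ⊇ FIRST(C) = {a}; new: +{a}
  S→S B: FOLLOW(S) ⊇ FIRST(B) = {b}; new: +{b}
  S→S B: FOLLOW(B) ⊇ FOLLOW(S) ⊇ {$,a,b}; new: +{$,a,b}
  S→a A: FOLLOW(A) ⊇ FOLLOW(S) ⊇ {$,a,b}; new: +{$,b}
  S→a C: FOLLOW(C) ⊇ FOLLOW(S) ⊇ {$,a,b}; new: +{$,a,b}
  FOLLOW(S)={$,a,b}  FOLLOW(A)={$,a,b}  FOLLOW(B)={$,a,b}  FOLLOW(C)={$,a,b}
pass 2: (stable)
  FOLLOW(S)={$,a,b}  FOLLOW(A)={$,a,b}  FOLLOW(B)={$,a,b}  FOLLOW(C)={$,a,b}

FOLLOW(A) = ["$", "a", "b"]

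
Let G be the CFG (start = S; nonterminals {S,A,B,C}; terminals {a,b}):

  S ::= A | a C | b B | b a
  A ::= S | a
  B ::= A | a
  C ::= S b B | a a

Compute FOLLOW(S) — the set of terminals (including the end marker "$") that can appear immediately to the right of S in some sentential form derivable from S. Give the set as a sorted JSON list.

FIRST sets, iterate to fixpoint:
iter 1:
  A via A→a: +{a}
  B via B→A: +{a}
  C via C→a a: +{a}
  S via S→A: +{a}
  S via S→b B: +{b}
  FIRST(S)={a,b}  FIRST(A)={a}  FIRST(B)={a}  FIRST(C)={a}
iter 2:
  A via A→S: +{b}
  B via B→A: +{b}
  C via C→S b B: +{b}
  FIRST(S)={a,b}  FIRST(A)={a,b}  FIRST(B)={a,b}  FIRST(C)={a,b}
iter 3: — fixpoint
  FIRST(S)={a,b}  FIRST(A)={a,b}  FIRST(B)={a,b}  FIRST(C)={a,b}

FOLLOW sets:
FOLLOW(S) := {$}
round 1:
  C→S b B: FOLLOW(S) ⊇ FIRST(b) = {b}; new: +{b}
  S→A: FOLLOW(A) ⊇ FOLLOW(S) ⊇ {$,b}; new: +{$,b}
  S→a C: FOLLOW(C) ⊇ FOLLOW(S) ⊇ {$,b}; new: +{$,b}
  S→b B: FOLLOW(B) ⊇ FOLLOW(S) ⊇ {$,b}; new: +{$,b}
  FOLLOW(S)={$,b}  FOLLOW(A)={$,b}  FOLLOW(B)={$,b}  FOLLOW(C)={$,b}
round 2: done
  FOLLOW(S)={$,b}  FOLLOW(A)={$,b}  FOLLOW(B)={$,b}  FOLLOW(C)={$,b}

FOLLOW(S) = ["$", "b"]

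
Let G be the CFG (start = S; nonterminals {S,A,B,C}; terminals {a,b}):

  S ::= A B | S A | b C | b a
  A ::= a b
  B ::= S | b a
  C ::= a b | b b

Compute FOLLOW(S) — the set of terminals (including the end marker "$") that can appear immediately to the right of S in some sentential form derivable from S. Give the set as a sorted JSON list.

Compute FIRST by fixpoint:
[1]
  A via A→a b: +{a}
  B via B→b a: +{b}
  C via C→a b: +{a}
  C via C→b b: +{b}
  S via S→A B: +{a}
  S via S→b C: +{b}
  FIRST(S)={a,b}  FIRST(A)={a}  FIRST(B)={b}  FIRST(C)={a,b}
[2]
  B via B→S: +{a}
  FIRST(S)={a,b}  FIRST(A)={a}  FIRST(B)={a,b}  FIRST(C)={a,b}
[3] (stable)
  FIRST(S)={a,b}  FIRST(A)={a}  FIRST(B)={a,b}  FIRST(C)={a,b}

FOLLOW sets:
initialize: $ ∈ FOLLOW(S)
iter 1:
  S→A B: FOLLOW(A) ⊇ FIRST(B) = {a,b}; new: +{a,b}
  S→A B: FOLLOW(B) ⊇ FOLLOW(S) ⊇ {$}; new: +{$}
  S→S A: FOLLOW(S) ⊇ FIRST(A) = {a}; new: +{a}
  S→S A: FOLLOW(A) ⊇ FOLLOW(S) ⊇ {$,a}; new: +{$}
  S→b C: FOLLOW(C) ⊇ FOLLOW(S) ⊇ {$,a}; new: +{$,a}
  S: {$,a}  A: {$,a,b}  B: {$}  C: {$,a}
iter 2:
  S→A B: FOLLOW(B) ⊇ FOLLOW(S) ⊇ {$,a}; new: +{a}
  S: {$,a}  A: {$,a,b}  B: {$,a}  C: {$,a}
iter 3: done
  S: {$,a}  A: {$,a,b}  B: {$,a}  C: {$,a}

FOLLOW(S) = ["$", "a"]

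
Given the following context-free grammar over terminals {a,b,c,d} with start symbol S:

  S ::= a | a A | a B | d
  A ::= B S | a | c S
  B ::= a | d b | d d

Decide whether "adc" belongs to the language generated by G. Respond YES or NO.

Convert to CNF:
  S -> T3 A | T3 B | a | d
  A -> B S | T0 S | a
  B -> T1 T1 | T1 T2 | a
  T0 -> c
  T1 -> d
  T2 -> b
  T3 -> a

Fill CYK table bottom-up:
  T[0,0] 'a' = {A,B,S,T3}  orig:{A,B,S}
  T[1,1] 'd' = {S,T1}  orig:{S}
  T[2,2] 'c' = {T0}  orig:{}
  T[0,1] 'ad' = {A}
  T[1,2] 'dc' = ∅
  T[0,2] 'adc' = ∅

S ∉ T[0,2] ⇒ NO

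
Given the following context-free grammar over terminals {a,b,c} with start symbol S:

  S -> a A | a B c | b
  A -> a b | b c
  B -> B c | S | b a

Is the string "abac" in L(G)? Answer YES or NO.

CNF form of G:
  S -> T0 A | T0 X4 | b
  A -> T0 T1 | T1 T2
  B -> B T2 | T0 A | T0 X3 | T1 T0 | b
  T0 -> a
  T1 -> b
  T2 -> c
  X3 -> B T2
  X4 -> B T2

CYK table (by increasing span):
  [0..0]={T0}  "a"  orig:{}
  [1..1]={B,S,T1}  "b"  orig:{B,S}
  [2..2]={T0}  "a"  orig:{}
  [3..3]={T2}  "c"  orig:{}
  [0..1]={A}  "ab"
  [1..2]={B}  "ba"
  [2..3]=∅  "ac"
  [0..2]=∅  "aba"
  [1..3]={B,X3,X4}  "bac"  orig:{B}
  [0..3]={B,S}  "abac"

S ∈ T[0,3] ⇒ YES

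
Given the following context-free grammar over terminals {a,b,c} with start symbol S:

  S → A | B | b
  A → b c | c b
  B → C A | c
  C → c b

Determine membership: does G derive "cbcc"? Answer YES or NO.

Convert to CNF:
  S -> C A | T0 T1 | T1 T0 | b | c
  A -> T0 T1 | T1 T0
  B -> C A | c
  C -> T1 T0
  T0 -> b
  T1 -> c

CYK table (by increasing span):
  [0..0]={B,S,T1}  "c"  orig:{B,S}
  [1..1]={S,T0}  "b"  orig:{S}
  [2..2]={B,S,T1}  "c"  orig:{B,S}
  [3..3]={B,S,T1}  "c"  orig:{B,S}
  [0..1]={A,C,S}  "cb"
  [1..2]={A,S}  "bc"
  [2..3]=∅  "cc"
  [0..2]=∅  "cbc"
  [1..3]=∅  "bcc"
  [0..3]=∅  "cbcc"

S ∉ T[0,3] ⇒ NO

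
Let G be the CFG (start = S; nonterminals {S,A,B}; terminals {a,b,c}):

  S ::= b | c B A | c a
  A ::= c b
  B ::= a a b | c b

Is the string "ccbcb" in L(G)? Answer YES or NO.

Convert to CNF:
  S -> T0 T2 | T0 X4 | b
  A -> T0 T1
  B -> T0 T1 | T2 X3
  T0 -> c
  T1 -> b
  T2 -> a
  X3 -> T2 T1
  X4 -> B A

CYK table (by increasing span):
  T[0,0] 'c' = {T0}  orig:{}
  T[1,1] 'c' = {T0}  orig:{}
  T[2,2] 'b' = {S,T1}  orig:{S}
  T[3,3] 'c' = {T0}  orig:{}
  T[4,4] 'b' = {S,T1}  orig:{S}
  T[0,1] 'cc' = ∅
  T[1,2] 'cb' = {A,B}
  T[2,3] 'bc' = ∅
  T[3,4] 'cb' = {A,B}
  T[0,2] 'ccb' = ∅
  T[1,3] 'cbc' = ∅
  T[2,4] 'bcb' = ∅
  T[0,3] 'ccbc' = ∅
  T[1,4] 'cbcb' = {X4}  orig:{}
  T[0,4] 'ccbcb' = {S}

S ∈ T[0,4] ⇒ YES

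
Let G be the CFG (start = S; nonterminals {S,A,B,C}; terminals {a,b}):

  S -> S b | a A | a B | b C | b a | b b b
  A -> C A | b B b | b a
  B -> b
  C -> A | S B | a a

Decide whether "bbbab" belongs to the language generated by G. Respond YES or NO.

CNF form of G:
  S -> S T0 | T0 C | T0 T1 | T0 X4 | T1 A | T1 B
  A -> C A | T0 T1 | T0 X2
  B -> b
  C -> C A | S B | T0 T1 | T0 X3 | T1 T1
  T0 -> b
  T1 -> a
  X2 -> B T0
  X3 -> B T0
  X4 -> T0 T0

CYK table (by increasing span):
  cell(0,0) b: {B,T0}  orig:{B}
  cell(1,1) b: {B,T0}  orig:{B}
  cell(2,2) b: {B,T0}  orig:{B}
  cell(3,3) a: {T1}  orig:{}
  cell(4,4) b: {B,T0}  orig:{B}
  cell(0,1) bb: {X2,X3,X4}  orig:{}
  cell(1,2) bb: {X2,X3,X4}  orig:{}
  cell(2,3) ba: {A,C,S}
  cell(3,4) ab: {S}
  cell(0,2) bbb: {A,C,S}
  cell(1,3) bba: {S}
  cell(2,4) bab: {C,S}
  cell(0,3) bbba: ∅
  cell(1,4) bbab: {C,S}
  cell(0,4) bbbab: {S}

S ∈ T[0,4] ⇒ YES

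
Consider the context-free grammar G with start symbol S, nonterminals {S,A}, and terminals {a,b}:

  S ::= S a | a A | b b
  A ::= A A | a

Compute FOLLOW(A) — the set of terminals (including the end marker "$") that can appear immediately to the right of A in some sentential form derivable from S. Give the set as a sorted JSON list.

FIRST sets, iterate to fixpoint:
[1]
  A via A→a: +{a}
  S via S→a A: +{a}
  S via S→b b: +{b}
  S: {a,b}  A: {a}
[2] (stable)
  S: {a,b}  A: {a}

Compute FOLLOW by fixpoint:
seed FOLLOW(S) with $
iter 1:
  A→A A: FOLLOW(A) ⊇ FIRST(A) = {a}; new: +{a}
  S→S a: FOLLOW(S) ⊇ FIRST(a) = {a}; new: +{a}
  S→a A: FOLLOW(A) ⊇ FOLLOW(S) ⊇ {$,a}; new: +{$}
  FOLLOW(S)={$,a}  FOLLOW(A)={$,a}
iter 2: (no change)
  FOLLOW(S)={$,a}  FOLLOW(A)={$,a}

FOLLOW(A) = ["$", "a"]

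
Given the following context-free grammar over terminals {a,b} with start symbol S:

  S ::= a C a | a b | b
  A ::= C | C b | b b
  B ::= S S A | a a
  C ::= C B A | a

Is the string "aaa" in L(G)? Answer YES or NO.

CNF form of G:
  S -> T1 T0 | T1 X5 | b
  A -> C T0 | C X2 | T0 T0 | a
  B -> S X3 | T1 T1
  C -> C X4 | a
  T0 -> b
  T1 -> a
  X2 -> B A
  X3 -> S A
  X4 -> B A
  X5 -> C T1

Fill CYK table bottom-up:
  T[0,0] 'a' = {A,C,T1}  orig:{A,C}
  T[1,1] 'a' = {A,C,T1}  orig:{A,C}
  T[2,2] 'a' = {A,C,T1}  orig:{A,C}
  T[0,1] 'aa' = {B,X5}  orig:{B}
  T[1,2] 'aa' = {B,X5}  orig:{B}
  T[0,2] 'aaa' = {S,X2,X4}  orig:{S}

S ∈ T[0,2] ⇒ YES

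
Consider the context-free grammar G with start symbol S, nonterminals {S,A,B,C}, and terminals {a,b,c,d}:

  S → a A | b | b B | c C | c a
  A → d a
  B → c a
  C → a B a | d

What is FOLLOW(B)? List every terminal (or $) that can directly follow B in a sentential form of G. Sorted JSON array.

FIRST iteration:
[1]
  A via A→d a: +{d}
  B via B→c a: +{c}
  C via C→a B a: +{a}
  C via C→d: +{d}
  S via S→a A: +{a}
  S via S→b: +{b}
  S via S→c C: +{c}
  FIRST[S]={a,b,c}  FIRST[A]={d}  FIRST[B]={c}  FIRST[C]={a,d}
[2] done
  FIRST[S]={a,b,c}  FIRST[A]={d}  FIRST[B]={c}  FIRST[C]={a,d}

FOLLOW sets:
initialize: $ ∈ FOLLOW(S)
iter 1:
  C→a B a: FOLLOW(B) ⊇ FIRST(a) = {a}; new: +{a}
  S→a A: FOLLOW(A) ⊇ FOLLOW(S) ⊇ {$}; new: +{$}
  S→b B: FOLLOW(B) ⊇ FOLLOW(S) ⊇ {$}; new: +{$}
  S→c C: FOLLOW(C) ⊇ FOLLOW(S) ⊇ {$}; new: +{$}
  S: {$}  A: {$}  B: {$,a}  C: {$}
iter 2: (stable)
  S: {$}  A: {$}  B: {$,a}  C: {$}

FOLLOW(B) = ["$", "a"]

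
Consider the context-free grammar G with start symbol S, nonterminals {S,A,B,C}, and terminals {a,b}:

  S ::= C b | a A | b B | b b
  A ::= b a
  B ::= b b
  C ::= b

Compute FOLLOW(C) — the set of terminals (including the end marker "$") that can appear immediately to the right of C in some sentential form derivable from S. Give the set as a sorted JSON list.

FIRST sets, iterate to fixpoint:
iter 1:
  A via A→b a: +{b}
  B via B→b b: +{b}
  C via C→b: +{b}
  S via S→C b: +{b}
  S via S→a A: +{a}
  FIRST[S]={a,b}  FIRST[A]={b}  FIRST[B]={b}  FIRST[C]={b}
iter 2: (stable)
  FIRST[S]={a,b}  FIRST[A]={b}  FIRST[B]={b}  FIRST[C]={b}

FOLLOW sets:
seed FOLLOW(S) with $
[1]
  S→C b: FOLLOW(C) ⊇ FIRST(b) = {b}; new: +{b}
  S→a A: FOLLOW(A) ⊇ FOLLOW(S) ⊇ {$}; new: +{$}
  S→b B: FOLLOW(B) ⊇ FOLLOW(S) ⊇ {$}; new: +{$}
  FOLLOW[S]={$}  FOLLOW[A]={$}  FOLLOW[B]={$}  FOLLOW[C]={b}
[2] (stable)
  FOLLOW[S]={$}  FOLLOW[A]={$}  FOLLOW[B]={$}  FOLLOW[C]={b}

FOLLOW(C) = ["b"]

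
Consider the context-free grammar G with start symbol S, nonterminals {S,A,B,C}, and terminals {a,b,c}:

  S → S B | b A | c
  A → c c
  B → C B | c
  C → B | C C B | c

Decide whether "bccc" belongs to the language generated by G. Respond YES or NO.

CNF form of G:
  S -> S B | T1 A | c
  A -> T0 T0
  B -> C B | c
  C -> C B | C X2 | c
  T0 -> c
  T1 -> b
  X2 -> C B

Fill CYK table bottom-up:
  [0..0]={T1}  "b"  orig:{}
  [1..1]={B,C,S,T0}  "c"  orig:{B,C,S}
  [2..2]={B,C,S,T0}  "c"  orig:{B,C,S}
  [3..3]={B,C,S,T0}  "c"  orig:{B,C,S}
  [0..1]=∅  "bc"
  [1..2]={A,B,C,S,X2}  "cc"  orig:{A,B,C,S}
  [2..3]={A,B,C,S,X2}  "cc"  orig:{A,B,C,S}
  [0..2]={S}  "bcc"
  [1..3]={B,C,S,X2}  "ccc"  orig:{B,C,S}
  [0..3]={S}  "bccc"

S ∈ T[0,3] ⇒ YES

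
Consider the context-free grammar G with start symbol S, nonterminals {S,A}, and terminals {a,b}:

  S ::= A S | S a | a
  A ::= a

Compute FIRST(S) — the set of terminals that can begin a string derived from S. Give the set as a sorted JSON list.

FIRST iteration:
pass 1:
  A via A→a: +{a}
  S via S→A S: +{a}
  FIRST(S)={a}  FIRST(A)={a}
pass 2: (stable)
  FIRST(S)={a}  FIRST(A)={a}

FIRST(S) = ["a"]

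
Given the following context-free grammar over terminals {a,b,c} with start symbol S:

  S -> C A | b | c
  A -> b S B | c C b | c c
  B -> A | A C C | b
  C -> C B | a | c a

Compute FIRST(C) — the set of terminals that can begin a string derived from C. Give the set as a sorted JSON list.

Compute FIRST by fixpoint:
round 1:
  A via A→b S B: +{b}
  A via A→c C b: +{c}
  B via B→A: +{b,c}
  C via C→a: +{a}
  C via C→c a: +{c}
  S via S→C A: +{a,c}
  S via S→b: +{b}
  S: {a,b,c}  A: {b,c}  B: {b,c}  C: {a,c}
round 2: done
  S: {a,b,c}  A: {b,c}  B: {b,c}  C: {a,c}

FIRST(C) = ["a", "c"]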